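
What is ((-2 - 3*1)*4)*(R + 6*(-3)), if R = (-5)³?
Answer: 2860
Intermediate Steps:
R = -125
((-2 - 3*1)*4)*(R + 6*(-3)) = ((-2 - 3*1)*4)*(-125 + 6*(-3)) = ((-2 - 3)*4)*(-125 - 18) = -5*4*(-143) = -20*(-143) = 2860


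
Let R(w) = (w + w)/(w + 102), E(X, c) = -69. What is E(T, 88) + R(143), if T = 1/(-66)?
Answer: -16619/245 ≈ -67.833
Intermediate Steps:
T = -1/66 ≈ -0.015152
R(w) = 2*w/(102 + w) (R(w) = (2*w)/(102 + w) = 2*w/(102 + w))
E(T, 88) + R(143) = -69 + 2*143/(102 + 143) = -69 + 2*143/245 = -69 + 2*143*(1/245) = -69 + 286/245 = -16619/245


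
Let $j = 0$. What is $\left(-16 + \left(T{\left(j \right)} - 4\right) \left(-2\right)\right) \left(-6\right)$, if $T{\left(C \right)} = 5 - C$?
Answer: $108$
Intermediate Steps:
$\left(-16 + \left(T{\left(j \right)} - 4\right) \left(-2\right)\right) \left(-6\right) = \left(-16 + \left(\left(5 - 0\right) - 4\right) \left(-2\right)\right) \left(-6\right) = \left(-16 + \left(\left(5 + 0\right) - 4\right) \left(-2\right)\right) \left(-6\right) = \left(-16 + \left(5 - 4\right) \left(-2\right)\right) \left(-6\right) = \left(-16 + 1 \left(-2\right)\right) \left(-6\right) = \left(-16 - 2\right) \left(-6\right) = \left(-18\right) \left(-6\right) = 108$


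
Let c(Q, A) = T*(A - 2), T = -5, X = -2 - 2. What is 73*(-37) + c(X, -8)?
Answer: -2651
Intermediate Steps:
X = -4
c(Q, A) = 10 - 5*A (c(Q, A) = -5*(A - 2) = -5*(-2 + A) = 10 - 5*A)
73*(-37) + c(X, -8) = 73*(-37) + (10 - 5*(-8)) = -2701 + (10 + 40) = -2701 + 50 = -2651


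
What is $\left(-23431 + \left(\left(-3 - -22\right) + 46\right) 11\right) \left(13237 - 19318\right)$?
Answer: $138135996$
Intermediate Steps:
$\left(-23431 + \left(\left(-3 - -22\right) + 46\right) 11\right) \left(13237 - 19318\right) = \left(-23431 + \left(\left(-3 + 22\right) + 46\right) 11\right) \left(-6081\right) = \left(-23431 + \left(19 + 46\right) 11\right) \left(-6081\right) = \left(-23431 + 65 \cdot 11\right) \left(-6081\right) = \left(-23431 + 715\right) \left(-6081\right) = \left(-22716\right) \left(-6081\right) = 138135996$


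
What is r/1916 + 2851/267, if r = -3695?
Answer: 4475951/511572 ≈ 8.7494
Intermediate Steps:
r/1916 + 2851/267 = -3695/1916 + 2851/267 = 4475951/511572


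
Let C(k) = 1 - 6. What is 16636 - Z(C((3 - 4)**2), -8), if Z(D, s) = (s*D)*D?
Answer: 16836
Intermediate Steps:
C(k) = -5
Z(D, s) = s*D**2 (Z(D, s) = (D*s)*D = s*D**2)
16636 - Z(C((3 - 4)**2), -8) = 16636 - (-8)*(-5)**2 = 16636 - (-8)*25 = 16636 - 1*(-200) = 16636 + 200 = 16836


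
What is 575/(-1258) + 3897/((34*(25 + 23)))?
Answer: 38863/20128 ≈ 1.9308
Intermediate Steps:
575/(-1258) + 3897/((34*(25 + 23))) = 575*(-1/1258) + 3897/((34*48)) = -575/1258 + 3897/1632 = -575/1258 + 3897*(1/1632) = -575/1258 + 1299/544 = 38863/20128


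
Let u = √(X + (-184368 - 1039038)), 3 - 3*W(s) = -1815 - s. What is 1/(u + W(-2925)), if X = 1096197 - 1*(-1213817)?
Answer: 369/950447 + 4*√67913/950447 ≈ 0.0014850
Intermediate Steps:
X = 2310014 (X = 1096197 + 1213817 = 2310014)
W(s) = 606 + s/3 (W(s) = 1 - (-1815 - s)/3 = 1 + (605 + s/3) = 606 + s/3)
u = 4*√67913 (u = √(2310014 + (-184368 - 1039038)) = √(2310014 - 1223406) = √1086608 = 4*√67913 ≈ 1042.4)
1/(u + W(-2925)) = 1/(4*√67913 + (606 + (⅓)*(-2925))) = 1/(4*√67913 + (606 - 975)) = 1/(4*√67913 - 369) = 1/(-369 + 4*√67913)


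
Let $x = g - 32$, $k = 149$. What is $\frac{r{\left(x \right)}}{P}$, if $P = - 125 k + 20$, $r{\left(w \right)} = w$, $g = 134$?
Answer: $- \frac{102}{18605} \approx -0.0054824$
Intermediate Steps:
$x = 102$ ($x = 134 - 32 = 102$)
$P = -18605$ ($P = \left(-125\right) 149 + 20 = -18625 + 20 = -18605$)
$\frac{r{\left(x \right)}}{P} = \frac{102}{-18605} = 102 \left(- \frac{1}{18605}\right) = - \frac{102}{18605}$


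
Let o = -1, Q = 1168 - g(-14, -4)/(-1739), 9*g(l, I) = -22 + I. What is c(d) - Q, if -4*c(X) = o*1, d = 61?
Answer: -73105717/62604 ≈ -1167.7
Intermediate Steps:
g(l, I) = -22/9 + I/9 (g(l, I) = (-22 + I)/9 = -22/9 + I/9)
Q = 18280342/15651 (Q = 1168 - (-22/9 + (⅑)*(-4))/(-1739) = 1168 - (-22/9 - 4/9)*(-1)/1739 = 1168 - (-26)*(-1)/(9*1739) = 1168 - 1*26/15651 = 1168 - 26/15651 = 18280342/15651 ≈ 1168.0)
c(X) = ¼ (c(X) = -(-1)/4 = -¼*(-1) = ¼)
c(d) - Q = ¼ - 1*18280342/15651 = ¼ - 18280342/15651 = -73105717/62604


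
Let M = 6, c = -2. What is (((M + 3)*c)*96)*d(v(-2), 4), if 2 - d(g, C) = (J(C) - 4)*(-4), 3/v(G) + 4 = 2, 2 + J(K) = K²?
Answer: -72576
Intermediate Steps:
J(K) = -2 + K²
v(G) = -3/2 (v(G) = 3/(-4 + 2) = 3/(-2) = 3*(-½) = -3/2)
d(g, C) = -22 + 4*C² (d(g, C) = 2 - ((-2 + C²) - 4)*(-4) = 2 - (-6 + C²)*(-4) = 2 - (24 - 4*C²) = 2 + (-24 + 4*C²) = -22 + 4*C²)
(((M + 3)*c)*96)*d(v(-2), 4) = (((6 + 3)*(-2))*96)*(-22 + 4*4²) = ((9*(-2))*96)*(-22 + 4*16) = (-18*96)*(-22 + 64) = -1728*42 = -72576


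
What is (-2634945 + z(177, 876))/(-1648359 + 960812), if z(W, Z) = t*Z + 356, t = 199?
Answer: 2460265/687547 ≈ 3.5783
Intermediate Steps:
z(W, Z) = 356 + 199*Z (z(W, Z) = 199*Z + 356 = 356 + 199*Z)
(-2634945 + z(177, 876))/(-1648359 + 960812) = (-2634945 + (356 + 199*876))/(-1648359 + 960812) = (-2634945 + (356 + 174324))/(-687547) = (-2634945 + 174680)*(-1/687547) = -2460265*(-1/687547) = 2460265/687547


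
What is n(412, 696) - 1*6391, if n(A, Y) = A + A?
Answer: -5567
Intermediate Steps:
n(A, Y) = 2*A
n(412, 696) - 1*6391 = 2*412 - 1*6391 = 824 - 6391 = -5567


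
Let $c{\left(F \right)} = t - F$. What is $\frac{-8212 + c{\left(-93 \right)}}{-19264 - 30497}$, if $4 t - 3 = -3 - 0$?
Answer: $\frac{8119}{49761} \approx 0.16316$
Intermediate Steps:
$t = 0$ ($t = \frac{3}{4} + \frac{-3 - 0}{4} = \frac{3}{4} + \frac{-3 + 0}{4} = \frac{3}{4} + \frac{1}{4} \left(-3\right) = \frac{3}{4} - \frac{3}{4} = 0$)
$c{\left(F \right)} = - F$ ($c{\left(F \right)} = 0 - F = - F$)
$\frac{-8212 + c{\left(-93 \right)}}{-19264 - 30497} = \frac{-8212 - -93}{-19264 - 30497} = \frac{-8212 + 93}{-49761} = \left(-8119\right) \left(- \frac{1}{49761}\right) = \frac{8119}{49761}$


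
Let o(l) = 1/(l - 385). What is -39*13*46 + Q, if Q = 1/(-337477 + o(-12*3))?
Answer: -3313538871817/142077818 ≈ -23322.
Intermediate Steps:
o(l) = 1/(-385 + l)
Q = -421/142077818 (Q = 1/(-337477 + 1/(-385 - 12*3)) = 1/(-337477 + 1/(-385 - 36)) = 1/(-337477 + 1/(-421)) = 1/(-337477 - 1/421) = 1/(-142077818/421) = -421/142077818 ≈ -2.9632e-6)
-39*13*46 + Q = -39*13*46 - 421/142077818 = -507*46 - 421/142077818 = -23322 - 421/142077818 = -3313538871817/142077818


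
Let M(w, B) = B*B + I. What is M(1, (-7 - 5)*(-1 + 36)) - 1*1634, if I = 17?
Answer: 174783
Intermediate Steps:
M(w, B) = 17 + B**2 (M(w, B) = B*B + 17 = B**2 + 17 = 17 + B**2)
M(1, (-7 - 5)*(-1 + 36)) - 1*1634 = (17 + ((-7 - 5)*(-1 + 36))**2) - 1*1634 = (17 + (-12*35)**2) - 1634 = (17 + (-420)**2) - 1634 = (17 + 176400) - 1634 = 176417 - 1634 = 174783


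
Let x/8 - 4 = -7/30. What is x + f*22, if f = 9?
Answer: 3422/15 ≈ 228.13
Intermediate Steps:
x = 452/15 (x = 32 + 8*(-7/30) = 32 - 28/15 = 452/15 ≈ 30.133)
x + f*22 = 452/15 + 9*22 = 452/15 + 198 = 3422/15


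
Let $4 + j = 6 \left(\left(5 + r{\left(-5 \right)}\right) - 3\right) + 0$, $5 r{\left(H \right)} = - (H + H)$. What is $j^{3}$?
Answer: $8000$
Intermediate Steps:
$r{\left(H \right)} = - \frac{2 H}{5}$ ($r{\left(H \right)} = \frac{\left(-1\right) \left(H + H\right)}{5} = \frac{\left(-1\right) 2 H}{5} = \frac{\left(-2\right) H}{5} = - \frac{2 H}{5}$)
$j = 20$ ($j = -4 + \left(6 \left(\left(5 - -2\right) - 3\right) + 0\right) = -4 + \left(6 \left(\left(5 + 2\right) - 3\right) + 0\right) = -4 + \left(6 \left(7 - 3\right) + 0\right) = -4 + \left(6 \cdot 4 + 0\right) = -4 + \left(24 + 0\right) = -4 + 24 = 20$)
$j^{3} = 20^{3} = 8000$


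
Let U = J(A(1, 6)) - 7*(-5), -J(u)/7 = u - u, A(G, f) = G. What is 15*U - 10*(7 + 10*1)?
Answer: 355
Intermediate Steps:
J(u) = 0 (J(u) = -7*(u - u) = -7*0 = 0)
U = 35 (U = 0 - 7*(-5) = 0 + 35 = 35)
15*U - 10*(7 + 10*1) = 15*35 - 10*(7 + 10*1) = 525 - 10*(7 + 10) = 525 - 10*17 = 525 - 1*170 = 525 - 170 = 355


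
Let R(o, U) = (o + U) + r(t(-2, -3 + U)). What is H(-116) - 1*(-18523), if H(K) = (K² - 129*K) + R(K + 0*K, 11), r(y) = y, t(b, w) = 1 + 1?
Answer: 46840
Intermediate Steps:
t(b, w) = 2
R(o, U) = 2 + U + o (R(o, U) = (o + U) + 2 = (U + o) + 2 = 2 + U + o)
H(K) = 13 + K² - 128*K (H(K) = (K² - 129*K) + (2 + 11 + (K + 0*K)) = (K² - 129*K) + (2 + 11 + (K + 0)) = (K² - 129*K) + (2 + 11 + K) = (K² - 129*K) + (13 + K) = 13 + K² - 128*K)
H(-116) - 1*(-18523) = (13 + (-116)² - 128*(-116)) - 1*(-18523) = (13 + 13456 + 14848) + 18523 = 28317 + 18523 = 46840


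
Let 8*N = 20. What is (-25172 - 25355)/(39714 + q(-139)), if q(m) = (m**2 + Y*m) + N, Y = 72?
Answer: -101054/98059 ≈ -1.0305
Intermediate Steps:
N = 5/2 (N = (1/8)*20 = 5/2 ≈ 2.5000)
q(m) = 5/2 + m**2 + 72*m (q(m) = (m**2 + 72*m) + 5/2 = 5/2 + m**2 + 72*m)
(-25172 - 25355)/(39714 + q(-139)) = (-25172 - 25355)/(39714 + (5/2 + (-139)**2 + 72*(-139))) = -50527/(39714 + (5/2 + 19321 - 10008)) = -50527/(39714 + 18631/2) = -50527/98059/2 = -50527*2/98059 = -101054/98059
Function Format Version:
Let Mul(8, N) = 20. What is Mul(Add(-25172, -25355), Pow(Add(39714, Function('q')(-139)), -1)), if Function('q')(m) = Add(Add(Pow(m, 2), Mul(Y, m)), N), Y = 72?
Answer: Rational(-101054, 98059) ≈ -1.0305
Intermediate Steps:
N = Rational(5, 2) (N = Mul(Rational(1, 8), 20) = Rational(5, 2) ≈ 2.5000)
Function('q')(m) = Add(Rational(5, 2), Pow(m, 2), Mul(72, m)) (Function('q')(m) = Add(Add(Pow(m, 2), Mul(72, m)), Rational(5, 2)) = Add(Rational(5, 2), Pow(m, 2), Mul(72, m)))
Mul(Add(-25172, -25355), Pow(Add(39714, Function('q')(-139)), -1)) = Mul(Add(-25172, -25355), Pow(Add(39714, Add(Rational(5, 2), Pow(-139, 2), Mul(72, -139))), -1)) = Mul(-50527, Pow(Add(39714, Add(Rational(5, 2), 19321, -10008)), -1)) = Mul(-50527, Pow(Add(39714, Rational(18631, 2)), -1)) = Mul(-50527, Pow(Rational(98059, 2), -1)) = Mul(-50527, Rational(2, 98059)) = Rational(-101054, 98059)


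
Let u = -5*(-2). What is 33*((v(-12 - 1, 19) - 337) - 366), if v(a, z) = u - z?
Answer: -23496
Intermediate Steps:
u = 10
v(a, z) = 10 - z
33*((v(-12 - 1, 19) - 337) - 366) = 33*(((10 - 1*19) - 337) - 366) = 33*(((10 - 19) - 337) - 366) = 33*((-9 - 337) - 366) = 33*(-346 - 366) = 33*(-712) = -23496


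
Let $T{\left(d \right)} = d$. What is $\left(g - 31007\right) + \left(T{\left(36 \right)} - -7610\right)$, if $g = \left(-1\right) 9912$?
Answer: $-33273$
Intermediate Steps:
$g = -9912$
$\left(g - 31007\right) + \left(T{\left(36 \right)} - -7610\right) = \left(-9912 - 31007\right) + \left(36 - -7610\right) = -40919 + \left(36 + 7610\right) = -40919 + 7646 = -33273$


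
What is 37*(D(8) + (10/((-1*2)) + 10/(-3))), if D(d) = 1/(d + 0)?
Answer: -7289/24 ≈ -303.71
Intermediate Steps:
D(d) = 1/d
37*(D(8) + (10/((-1*2)) + 10/(-3))) = 37*(1/8 + (10/((-1*2)) + 10/(-3))) = 37*(⅛ + (10/(-2) + 10*(-⅓))) = 37*(⅛ + (10*(-½) - 10/3)) = 37*(⅛ + (-5 - 10/3)) = 37*(⅛ - 25/3) = 37*(-197/24) = -7289/24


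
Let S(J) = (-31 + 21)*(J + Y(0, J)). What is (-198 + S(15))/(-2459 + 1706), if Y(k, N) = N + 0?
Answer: 166/251 ≈ 0.66135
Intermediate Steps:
Y(k, N) = N
S(J) = -20*J (S(J) = (-31 + 21)*(J + J) = -20*J)
(-198 + S(15))/(-2459 + 1706) = (-198 - 20*15)/(-2459 + 1706) = (-198 - 300)/(-753) = -498*(-1/753) = 166/251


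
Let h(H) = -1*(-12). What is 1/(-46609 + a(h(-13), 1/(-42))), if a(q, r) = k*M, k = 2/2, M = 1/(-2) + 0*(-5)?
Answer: -2/93219 ≈ -2.1455e-5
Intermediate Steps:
h(H) = 12
M = -½ (M = -½ + 0 = -½ ≈ -0.50000)
k = 1 (k = 2*(½) = 1)
a(q, r) = -½ (a(q, r) = 1*(-½) = -½)
1/(-46609 + a(h(-13), 1/(-42))) = 1/(-46609 - ½) = 1/(-93219/2) = -2/93219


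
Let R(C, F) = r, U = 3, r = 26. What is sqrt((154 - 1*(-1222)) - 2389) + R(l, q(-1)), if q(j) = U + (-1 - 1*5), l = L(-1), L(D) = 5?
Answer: 26 + I*sqrt(1013) ≈ 26.0 + 31.828*I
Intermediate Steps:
l = 5
q(j) = -3 (q(j) = 3 + (-1 - 1*5) = 3 + (-1 - 5) = 3 - 6 = -3)
R(C, F) = 26
sqrt((154 - 1*(-1222)) - 2389) + R(l, q(-1)) = sqrt((154 - 1*(-1222)) - 2389) + 26 = sqrt((154 + 1222) - 2389) + 26 = sqrt(1376 - 2389) + 26 = sqrt(-1013) + 26 = I*sqrt(1013) + 26 = 26 + I*sqrt(1013)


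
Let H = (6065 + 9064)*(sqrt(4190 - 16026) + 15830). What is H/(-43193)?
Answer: -239492070/43193 - 30258*I*sqrt(2959)/43193 ≈ -5544.7 - 38.107*I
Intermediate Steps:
H = 239492070 + 30258*I*sqrt(2959) (H = 15129*(sqrt(-11836) + 15830) = 15129*(2*I*sqrt(2959) + 15830) = 15129*(15830 + 2*I*sqrt(2959)) = 239492070 + 30258*I*sqrt(2959) ≈ 2.3949e+8 + 1.6459e+6*I)
H/(-43193) = (239492070 + 30258*I*sqrt(2959))/(-43193) = (239492070 + 30258*I*sqrt(2959))*(-1/43193) = -239492070/43193 - 30258*I*sqrt(2959)/43193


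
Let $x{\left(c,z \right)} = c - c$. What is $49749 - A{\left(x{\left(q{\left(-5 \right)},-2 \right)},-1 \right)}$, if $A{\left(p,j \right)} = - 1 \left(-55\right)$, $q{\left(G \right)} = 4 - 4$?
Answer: $49694$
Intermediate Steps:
$q{\left(G \right)} = 0$
$x{\left(c,z \right)} = 0$
$A{\left(p,j \right)} = 55$ ($A{\left(p,j \right)} = \left(-1\right) \left(-55\right) = 55$)
$49749 - A{\left(x{\left(q{\left(-5 \right)},-2 \right)},-1 \right)} = 49749 - 55 = 49694$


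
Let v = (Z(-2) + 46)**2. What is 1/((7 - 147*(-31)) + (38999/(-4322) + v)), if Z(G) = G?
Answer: 4322/28054001 ≈ 0.00015406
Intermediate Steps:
v = 1936 (v = (-2 + 46)**2 = 44**2 = 1936)
1/((7 - 147*(-31)) + (38999/(-4322) + v)) = 1/((7 - 147*(-31)) + (38999/(-4322) + 1936)) = 1/((7 + 4557) + (38999*(-1/4322) + 1936)) = 1/(4564 + (-38999/4322 + 1936)) = 1/(4564 + 8328393/4322) = 1/(28054001/4322) = 4322/28054001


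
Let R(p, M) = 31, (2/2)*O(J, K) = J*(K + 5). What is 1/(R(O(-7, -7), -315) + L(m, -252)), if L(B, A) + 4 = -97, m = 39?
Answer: -1/70 ≈ -0.014286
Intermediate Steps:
O(J, K) = J*(5 + K) (O(J, K) = J*(K + 5) = J*(5 + K))
L(B, A) = -101 (L(B, A) = -4 - 97 = -101)
1/(R(O(-7, -7), -315) + L(m, -252)) = 1/(31 - 101) = 1/(-70) = -1/70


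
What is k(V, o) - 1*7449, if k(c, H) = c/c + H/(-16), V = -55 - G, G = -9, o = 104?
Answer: -14909/2 ≈ -7454.5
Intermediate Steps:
V = -46 (V = -55 - 1*(-9) = -55 + 9 = -46)
k(c, H) = 1 - H/16 (k(c, H) = 1 + H*(-1/16) = 1 - H/16)
k(V, o) - 1*7449 = (1 - 1/16*104) - 1*7449 = (1 - 13/2) - 7449 = -11/2 - 7449 = -14909/2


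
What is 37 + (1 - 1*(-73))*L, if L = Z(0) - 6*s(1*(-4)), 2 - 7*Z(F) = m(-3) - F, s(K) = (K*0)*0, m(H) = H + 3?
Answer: 407/7 ≈ 58.143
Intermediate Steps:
m(H) = 3 + H
s(K) = 0 (s(K) = 0*0 = 0)
Z(F) = 2/7 + F/7 (Z(F) = 2/7 - ((3 - 3) - F)/7 = 2/7 - (0 - F)/7 = 2/7 - (-1)*F/7 = 2/7 + F/7)
L = 2/7 (L = (2/7 + (⅐)*0) - 6*0 = (2/7 + 0) + 0 = 2/7 + 0 = 2/7 ≈ 0.28571)
37 + (1 - 1*(-73))*L = 37 + (1 - 1*(-73))*(2/7) = 37 + (1 + 73)*(2/7) = 37 + 74*(2/7) = 37 + 148/7 = 407/7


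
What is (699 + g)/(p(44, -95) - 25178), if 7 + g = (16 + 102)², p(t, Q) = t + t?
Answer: -7308/12545 ≈ -0.58254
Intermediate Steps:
p(t, Q) = 2*t
g = 13917 (g = -7 + (16 + 102)² = -7 + 118² = -7 + 13924 = 13917)
(699 + g)/(p(44, -95) - 25178) = (699 + 13917)/(2*44 - 25178) = 14616/(88 - 25178) = 14616/(-25090) = 14616*(-1/25090) = -7308/12545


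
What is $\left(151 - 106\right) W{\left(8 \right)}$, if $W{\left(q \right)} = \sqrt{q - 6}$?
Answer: $45 \sqrt{2} \approx 63.64$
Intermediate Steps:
$W{\left(q \right)} = \sqrt{-6 + q}$
$\left(151 - 106\right) W{\left(8 \right)} = \left(151 - 106\right) \sqrt{-6 + 8} = 45 \sqrt{2}$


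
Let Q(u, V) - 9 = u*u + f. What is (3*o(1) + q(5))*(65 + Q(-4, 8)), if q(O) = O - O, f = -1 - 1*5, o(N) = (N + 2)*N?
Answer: 756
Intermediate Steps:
o(N) = N*(2 + N) (o(N) = (2 + N)*N = N*(2 + N))
f = -6 (f = -1 - 5 = -6)
Q(u, V) = 3 + u² (Q(u, V) = 9 + (u*u - 6) = 9 + (u² - 6) = 9 + (-6 + u²) = 3 + u²)
q(O) = 0
(3*o(1) + q(5))*(65 + Q(-4, 8)) = (3*(1*(2 + 1)) + 0)*(65 + (3 + (-4)²)) = (3*(1*3) + 0)*(65 + (3 + 16)) = (3*3 + 0)*(65 + 19) = (9 + 0)*84 = 9*84 = 756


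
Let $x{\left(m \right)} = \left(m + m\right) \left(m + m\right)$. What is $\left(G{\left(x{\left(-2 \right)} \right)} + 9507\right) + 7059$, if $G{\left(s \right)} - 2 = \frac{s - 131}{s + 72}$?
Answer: $\frac{1457869}{88} \approx 16567.0$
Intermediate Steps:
$x{\left(m \right)} = 4 m^{2}$ ($x{\left(m \right)} = 2 m 2 m = 4 m^{2}$)
$G{\left(s \right)} = 2 + \frac{-131 + s}{72 + s}$ ($G{\left(s \right)} = 2 + \frac{s - 131}{s + 72} = 2 + \frac{-131 + s}{72 + s}$)
$\left(G{\left(x{\left(-2 \right)} \right)} + 9507\right) + 7059 = \left(\frac{13 + 3 \cdot 4 \left(-2\right)^{2}}{72 + 4 \left(-2\right)^{2}} + 9507\right) + 7059 = \left(\frac{13 + 3 \cdot 4 \cdot 4}{72 + 4 \cdot 4} + 9507\right) + 7059 = \left(\frac{13 + 3 \cdot 16}{72 + 16} + 9507\right) + 7059 = \left(\frac{13 + 48}{88} + 9507\right) + 7059 = \left(\frac{1}{88} \cdot 61 + 9507\right) + 7059 = \left(\frac{61}{88} + 9507\right) + 7059 = \frac{836677}{88} + 7059 = \frac{1457869}{88}$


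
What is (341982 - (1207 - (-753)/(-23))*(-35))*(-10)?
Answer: -88108660/23 ≈ -3.8308e+6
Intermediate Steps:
(341982 - (1207 - (-753)/(-23))*(-35))*(-10) = (341982 - (1207 - (-753)*(-1)/23)*(-35))*(-10) = (341982 - (1207 - 1*753/23)*(-35))*(-10) = (341982 - (1207 - 753/23)*(-35))*(-10) = (341982 - 27008*(-35)/23)*(-10) = (341982 - 1*(-945280/23))*(-10) = (341982 + 945280/23)*(-10) = (8810866/23)*(-10) = -88108660/23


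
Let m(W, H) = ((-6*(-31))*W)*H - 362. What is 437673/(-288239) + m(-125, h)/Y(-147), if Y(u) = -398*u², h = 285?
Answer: -132436212487/177068964807 ≈ -0.74794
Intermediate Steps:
m(W, H) = -362 + 186*H*W (m(W, H) = (186*W)*H - 362 = 186*H*W - 362 = -362 + 186*H*W)
437673/(-288239) + m(-125, h)/Y(-147) = 437673/(-288239) + (-362 + 186*285*(-125))/((-398*(-147)²)) = 437673*(-1/288239) + (-362 - 6626250)/((-398*21609)) = -437673/288239 - 6626612/(-8600382) = -437673/288239 - 6626612*(-1/8600382) = -437673/288239 + 3313306/4300191 = -132436212487/177068964807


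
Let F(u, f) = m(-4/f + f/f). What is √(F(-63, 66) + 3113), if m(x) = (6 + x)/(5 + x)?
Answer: √610377/14 ≈ 55.805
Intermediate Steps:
m(x) = (6 + x)/(5 + x)
F(u, f) = (7 - 4/f)/(6 - 4/f) (F(u, f) = (6 + (-4/f + f/f))/(5 + (-4/f + f/f)) = (6 + (-4/f + 1))/(5 + (-4/f + 1)) = (6 + (1 - 4/f))/(5 + (1 - 4/f)) = (7 - 4/f)/(6 - 4/f))
√(F(-63, 66) + 3113) = √((-4 + 7*66)/(2*(-2 + 3*66)) + 3113) = √((-4 + 462)/(2*(-2 + 198)) + 3113) = √((½)*458/196 + 3113) = √((½)*(1/196)*458 + 3113) = √(229/196 + 3113) = √(610377/196) = √610377/14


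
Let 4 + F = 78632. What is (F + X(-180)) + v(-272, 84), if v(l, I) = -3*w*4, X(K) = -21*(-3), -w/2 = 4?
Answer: 78787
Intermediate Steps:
w = -8 (w = -2*4 = -8)
X(K) = 63
v(l, I) = 96 (v(l, I) = -3*(-8)*4 = 24*4 = 96)
F = 78628 (F = -4 + 78632 = 78628)
(F + X(-180)) + v(-272, 84) = (78628 + 63) + 96 = 78691 + 96 = 78787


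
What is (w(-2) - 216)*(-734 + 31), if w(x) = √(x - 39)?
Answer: 151848 - 703*I*√41 ≈ 1.5185e+5 - 4501.4*I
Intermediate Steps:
w(x) = √(-39 + x)
(w(-2) - 216)*(-734 + 31) = (√(-39 - 2) - 216)*(-734 + 31) = (√(-41) - 216)*(-703) = (I*√41 - 216)*(-703) = (-216 + I*√41)*(-703) = 151848 - 703*I*√41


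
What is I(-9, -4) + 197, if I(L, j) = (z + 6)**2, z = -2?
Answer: 213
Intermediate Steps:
I(L, j) = 16 (I(L, j) = (-2 + 6)**2 = 4**2 = 16)
I(-9, -4) + 197 = 16 + 197 = 213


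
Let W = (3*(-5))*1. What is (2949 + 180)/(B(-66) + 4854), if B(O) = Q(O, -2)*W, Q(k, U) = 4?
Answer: 1043/1598 ≈ 0.65269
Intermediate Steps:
W = -15 (W = -15*1 = -15)
B(O) = -60 (B(O) = 4*(-15) = -60)
(2949 + 180)/(B(-66) + 4854) = (2949 + 180)/(-60 + 4854) = 3129/4794 = 3129*(1/4794) = 1043/1598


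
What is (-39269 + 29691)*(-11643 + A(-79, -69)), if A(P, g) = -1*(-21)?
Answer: 111315516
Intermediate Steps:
A(P, g) = 21
(-39269 + 29691)*(-11643 + A(-79, -69)) = (-39269 + 29691)*(-11643 + 21) = -9578*(-11622) = 111315516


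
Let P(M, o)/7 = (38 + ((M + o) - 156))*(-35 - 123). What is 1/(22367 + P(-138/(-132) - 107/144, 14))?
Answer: 792/108548785 ≈ 7.2963e-6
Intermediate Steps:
P(M, o) = 130508 - 1106*M - 1106*o (P(M, o) = 7*((38 + ((M + o) - 156))*(-35 - 123)) = 7*((38 + (-156 + M + o))*(-158)) = 7*((-118 + M + o)*(-158)) = 7*(18644 - 158*M - 158*o) = 130508 - 1106*M - 1106*o)
1/(22367 + P(-138/(-132) - 107/144, 14)) = 1/(22367 + (130508 - 1106*(-138/(-132) - 107/144) - 1106*14)) = 1/(22367 + (130508 - 1106*(-138*(-1/132) - 107*1/144) - 15484)) = 1/(22367 + (130508 - 1106*(23/22 - 107/144) - 15484)) = 1/(22367 + (130508 - 1106*479/1584 - 15484)) = 1/(22367 + (130508 - 264887/792 - 15484)) = 1/(22367 + 90834121/792) = 1/(108548785/792) = 792/108548785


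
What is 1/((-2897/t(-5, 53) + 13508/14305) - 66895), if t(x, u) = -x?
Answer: -14305/965207784 ≈ -1.4821e-5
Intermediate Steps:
1/((-2897/t(-5, 53) + 13508/14305) - 66895) = 1/((-2897/((-1*(-5))) + 13508/14305) - 66895) = 1/((-2897/5 + 13508*(1/14305)) - 66895) = 1/((-2897*⅕ + 13508/14305) - 66895) = 1/((-2897/5 + 13508/14305) - 66895) = 1/(-8274809/14305 - 66895) = 1/(-965207784/14305) = -14305/965207784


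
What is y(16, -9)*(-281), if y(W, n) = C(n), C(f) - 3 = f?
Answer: 1686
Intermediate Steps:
C(f) = 3 + f
y(W, n) = 3 + n
y(16, -9)*(-281) = (3 - 9)*(-281) = -6*(-281) = 1686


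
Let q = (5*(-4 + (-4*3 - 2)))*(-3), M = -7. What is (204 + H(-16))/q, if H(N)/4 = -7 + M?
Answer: 74/135 ≈ 0.54815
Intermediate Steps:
H(N) = -56 (H(N) = 4*(-7 - 7) = 4*(-14) = -56)
q = 270 (q = (5*(-4 + (-12 - 2)))*(-3) = (5*(-4 - 14))*(-3) = (5*(-18))*(-3) = -90*(-3) = 270)
(204 + H(-16))/q = (204 - 56)/270 = 148*(1/270) = 74/135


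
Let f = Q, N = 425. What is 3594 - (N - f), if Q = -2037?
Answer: 1132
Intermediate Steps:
f = -2037
3594 - (N - f) = 3594 - (425 - 1*(-2037)) = 3594 - (425 + 2037) = 3594 - 1*2462 = 3594 - 2462 = 1132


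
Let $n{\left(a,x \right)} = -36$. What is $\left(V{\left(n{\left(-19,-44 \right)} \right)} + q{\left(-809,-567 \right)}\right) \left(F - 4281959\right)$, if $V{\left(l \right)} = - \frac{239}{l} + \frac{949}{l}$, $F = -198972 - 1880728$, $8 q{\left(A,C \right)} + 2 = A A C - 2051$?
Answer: $295095840931305$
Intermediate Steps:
$q{\left(A,C \right)} = - \frac{2053}{8} + \frac{C A^{2}}{8}$ ($q{\left(A,C \right)} = - \frac{1}{4} + \frac{A A C - 2051}{8} = - \frac{1}{4} + \frac{A^{2} C - 2051}{8} = - \frac{1}{4} + \frac{C A^{2} - 2051}{8} = - \frac{1}{4} + \frac{-2051 + C A^{2}}{8} = - \frac{1}{4} + \left(- \frac{2051}{8} + \frac{C A^{2}}{8}\right) = - \frac{2053}{8} + \frac{C A^{2}}{8}$)
$F = -2079700$
$V{\left(l \right)} = \frac{710}{l}$
$\left(V{\left(n{\left(-19,-44 \right)} \right)} + q{\left(-809,-567 \right)}\right) \left(F - 4281959\right) = \left(\frac{710}{-36} + \left(- \frac{2053}{8} + \frac{1}{8} \left(-567\right) \left(-809\right)^{2}\right)\right) \left(-2079700 - 4281959\right) = \left(710 \left(- \frac{1}{36}\right) + \left(- \frac{2053}{8} + \frac{1}{8} \left(-567\right) 654481\right)\right) \left(-6361659\right) = \left(- \frac{355}{18} - \frac{92773195}{2}\right) \left(-6361659\right) = \left(- \frac{417479555}{9}\right) \left(-6361659\right) = 295095840931305$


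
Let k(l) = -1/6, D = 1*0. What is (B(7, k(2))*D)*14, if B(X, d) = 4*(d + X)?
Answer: 0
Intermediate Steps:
D = 0
k(l) = -⅙ (k(l) = -1*⅙ = -⅙)
B(X, d) = 4*X + 4*d (B(X, d) = 4*(X + d) = 4*X + 4*d)
(B(7, k(2))*D)*14 = ((4*7 + 4*(-⅙))*0)*14 = ((28 - ⅔)*0)*14 = ((82/3)*0)*14 = 0*14 = 0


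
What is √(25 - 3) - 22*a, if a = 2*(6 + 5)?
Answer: -484 + √22 ≈ -479.31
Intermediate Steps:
a = 22 (a = 2*11 = 22)
√(25 - 3) - 22*a = √(25 - 3) - 22*22 = √22 - 484 = -484 + √22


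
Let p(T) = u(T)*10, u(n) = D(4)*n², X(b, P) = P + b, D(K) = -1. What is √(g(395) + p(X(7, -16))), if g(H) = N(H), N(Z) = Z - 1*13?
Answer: 2*I*√107 ≈ 20.688*I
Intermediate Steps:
N(Z) = -13 + Z (N(Z) = Z - 13 = -13 + Z)
g(H) = -13 + H
u(n) = -n²
p(T) = -10*T² (p(T) = -T²*10 = -10*T²)
√(g(395) + p(X(7, -16))) = √((-13 + 395) - 10*(-16 + 7)²) = √(382 - 10*(-9)²) = √(382 - 10*81) = √(382 - 810) = √(-428) = 2*I*√107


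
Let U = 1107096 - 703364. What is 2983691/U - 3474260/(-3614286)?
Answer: 6093291273973/729601457676 ≈ 8.3515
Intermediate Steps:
U = 403732
2983691/U - 3474260/(-3614286) = 2983691/403732 - 3474260/(-3614286) = 2983691*(1/403732) - 3474260*(-1/3614286) = 2983691/403732 + 1737130/1807143 = 6093291273973/729601457676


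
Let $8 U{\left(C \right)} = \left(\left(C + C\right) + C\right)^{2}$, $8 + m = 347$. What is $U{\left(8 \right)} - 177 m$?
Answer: $-59931$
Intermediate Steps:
$m = 339$ ($m = -8 + 347 = 339$)
$U{\left(C \right)} = \frac{9 C^{2}}{8}$ ($U{\left(C \right)} = \frac{\left(\left(C + C\right) + C\right)^{2}}{8} = \frac{\left(2 C + C\right)^{2}}{8} = \frac{\left(3 C\right)^{2}}{8} = \frac{9 C^{2}}{8}$)
$U{\left(8 \right)} - 177 m = \frac{9 \cdot 8^{2}}{8} - 60003 = \frac{9}{8} \cdot 64 - 60003 = 72 - 60003 = -59931$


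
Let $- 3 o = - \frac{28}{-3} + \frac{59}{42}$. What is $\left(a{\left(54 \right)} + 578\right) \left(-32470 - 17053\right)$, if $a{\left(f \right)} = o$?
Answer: $- \frac{3584326171}{126} \approx -2.8447 \cdot 10^{7}$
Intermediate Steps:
$o = - \frac{451}{126}$ ($o = - \frac{- \frac{28}{-3} + \frac{59}{42}}{3} = - \frac{\left(-28\right) \left(- \frac{1}{3}\right) + 59 \cdot \frac{1}{42}}{3} = - \frac{\frac{28}{3} + \frac{59}{42}}{3} = \left(- \frac{1}{3}\right) \frac{451}{42} = - \frac{451}{126} \approx -3.5794$)
$a{\left(f \right)} = - \frac{451}{126}$
$\left(a{\left(54 \right)} + 578\right) \left(-32470 - 17053\right) = \left(- \frac{451}{126} + 578\right) \left(-32470 - 17053\right) = \frac{72377}{126} \left(-49523\right) = - \frac{3584326171}{126}$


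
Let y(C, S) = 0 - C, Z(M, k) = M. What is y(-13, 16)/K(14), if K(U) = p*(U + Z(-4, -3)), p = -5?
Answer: -13/50 ≈ -0.26000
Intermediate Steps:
K(U) = 20 - 5*U (K(U) = -5*(U - 4) = -5*(-4 + U) = 20 - 5*U)
y(C, S) = -C
y(-13, 16)/K(14) = (-1*(-13))/(20 - 5*14) = 13/(20 - 70) = 13/(-50) = 13*(-1/50) = -13/50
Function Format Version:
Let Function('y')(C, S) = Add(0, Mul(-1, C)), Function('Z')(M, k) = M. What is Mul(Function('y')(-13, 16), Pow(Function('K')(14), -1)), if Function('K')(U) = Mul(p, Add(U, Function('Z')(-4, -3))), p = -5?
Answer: Rational(-13, 50) ≈ -0.26000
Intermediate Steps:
Function('K')(U) = Add(20, Mul(-5, U)) (Function('K')(U) = Mul(-5, Add(U, -4)) = Mul(-5, Add(-4, U)) = Add(20, Mul(-5, U)))
Function('y')(C, S) = Mul(-1, C)
Mul(Function('y')(-13, 16), Pow(Function('K')(14), -1)) = Mul(Mul(-1, -13), Pow(Add(20, Mul(-5, 14)), -1)) = Mul(13, Pow(Add(20, -70), -1)) = Mul(13, Pow(-50, -1)) = Mul(13, Rational(-1, 50)) = Rational(-13, 50)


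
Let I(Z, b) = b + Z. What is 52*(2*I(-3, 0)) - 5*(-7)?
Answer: -277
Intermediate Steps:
I(Z, b) = Z + b
52*(2*I(-3, 0)) - 5*(-7) = 52*(2*(-3 + 0)) - 5*(-7) = 52*(2*(-3)) + 35 = 52*(-6) + 35 = -312 + 35 = -277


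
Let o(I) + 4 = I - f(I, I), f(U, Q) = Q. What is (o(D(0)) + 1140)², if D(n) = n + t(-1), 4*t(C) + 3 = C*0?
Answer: 1290496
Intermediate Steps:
t(C) = -¾ (t(C) = -¾ + (C*0)/4 = -¾ + (¼)*0 = -¾ + 0 = -¾)
D(n) = -¾ + n (D(n) = n - ¾ = -¾ + n)
o(I) = -4 (o(I) = -4 + (I - I) = -4 + 0 = -4)
(o(D(0)) + 1140)² = (-4 + 1140)² = 1136² = 1290496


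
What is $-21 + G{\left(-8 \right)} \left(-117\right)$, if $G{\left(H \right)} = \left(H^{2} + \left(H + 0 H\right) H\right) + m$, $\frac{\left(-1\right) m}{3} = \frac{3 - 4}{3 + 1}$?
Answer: $- \frac{60339}{4} \approx -15085.0$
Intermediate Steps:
$m = \frac{3}{4}$ ($m = - 3 \frac{3 - 4}{3 + 1} = - 3 \left(- \frac{1}{4}\right) = - 3 \left(\left(-1\right) \frac{1}{4}\right) = \left(-3\right) \left(- \frac{1}{4}\right) = \frac{3}{4} \approx 0.75$)
$G{\left(H \right)} = \frac{3}{4} + 2 H^{2}$ ($G{\left(H \right)} = \left(H^{2} + \left(H + 0 H\right) H\right) + \frac{3}{4} = \left(H^{2} + \left(H + 0\right) H\right) + \frac{3}{4} = \left(H^{2} + H H\right) + \frac{3}{4} = \left(H^{2} + H^{2}\right) + \frac{3}{4} = 2 H^{2} + \frac{3}{4} = \frac{3}{4} + 2 H^{2}$)
$-21 + G{\left(-8 \right)} \left(-117\right) = -21 + \left(\frac{3}{4} + 2 \left(-8\right)^{2}\right) \left(-117\right) = -21 + \left(\frac{3}{4} + 2 \cdot 64\right) \left(-117\right) = -21 + \left(\frac{3}{4} + 128\right) \left(-117\right) = -21 + \frac{515}{4} \left(-117\right) = -21 - \frac{60255}{4} = - \frac{60339}{4}$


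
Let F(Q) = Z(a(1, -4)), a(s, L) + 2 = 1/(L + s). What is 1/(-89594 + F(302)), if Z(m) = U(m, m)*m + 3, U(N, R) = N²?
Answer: -27/2419300 ≈ -1.1160e-5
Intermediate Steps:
a(s, L) = -2 + 1/(L + s)
Z(m) = 3 + m³ (Z(m) = m²*m + 3 = m³ + 3 = 3 + m³)
F(Q) = -262/27 (F(Q) = 3 + ((1 - 2*(-4) - 2*1)/(-4 + 1))³ = 3 + ((1 + 8 - 2)/(-3))³ = 3 + (-⅓*7)³ = 3 + (-7/3)³ = 3 - 343/27 = -262/27)
1/(-89594 + F(302)) = 1/(-89594 - 262/27) = 1/(-2419300/27) = -27/2419300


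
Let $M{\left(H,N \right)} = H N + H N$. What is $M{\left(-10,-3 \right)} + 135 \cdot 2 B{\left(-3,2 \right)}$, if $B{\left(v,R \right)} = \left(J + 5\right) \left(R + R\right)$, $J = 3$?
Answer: $8700$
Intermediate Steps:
$B{\left(v,R \right)} = 16 R$ ($B{\left(v,R \right)} = \left(3 + 5\right) \left(R + R\right) = 8 \cdot 2 R = 16 R$)
$M{\left(H,N \right)} = 2 H N$
$M{\left(-10,-3 \right)} + 135 \cdot 2 B{\left(-3,2 \right)} = 2 \left(-10\right) \left(-3\right) + 135 \cdot 2 \cdot 16 \cdot 2 = 60 + 135 \cdot 2 \cdot 32 = 60 + 135 \cdot 64 = 60 + 8640 = 8700$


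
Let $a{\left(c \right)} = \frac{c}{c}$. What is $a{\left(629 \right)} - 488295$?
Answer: $-488294$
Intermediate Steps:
$a{\left(c \right)} = 1$
$a{\left(629 \right)} - 488295 = 1 - 488295 = -488294$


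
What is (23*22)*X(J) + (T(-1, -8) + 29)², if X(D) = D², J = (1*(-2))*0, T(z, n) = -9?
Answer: 400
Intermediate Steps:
J = 0 (J = -2*0 = 0)
(23*22)*X(J) + (T(-1, -8) + 29)² = (23*22)*0² + (-9 + 29)² = 506*0 + 20² = 0 + 400 = 400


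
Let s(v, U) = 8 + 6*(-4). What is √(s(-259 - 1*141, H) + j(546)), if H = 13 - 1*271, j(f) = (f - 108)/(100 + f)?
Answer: 7*I*√32623/323 ≈ 3.9143*I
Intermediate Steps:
j(f) = (-108 + f)/(100 + f)
H = -258 (H = 13 - 271 = -258)
s(v, U) = -16 (s(v, U) = 8 - 24 = -16)
√(s(-259 - 1*141, H) + j(546)) = √(-16 + (-108 + 546)/(100 + 546)) = √(-16 + 438/646) = √(-16 + (1/646)*438) = √(-16 + 219/323) = √(-4949/323) = 7*I*√32623/323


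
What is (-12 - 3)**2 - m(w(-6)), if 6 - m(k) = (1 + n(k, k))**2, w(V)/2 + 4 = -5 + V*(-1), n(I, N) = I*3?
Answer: 508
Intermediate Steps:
n(I, N) = 3*I
w(V) = -18 - 2*V (w(V) = -8 + 2*(-5 + V*(-1)) = -8 + 2*(-5 - V) = -8 + (-10 - 2*V) = -18 - 2*V)
m(k) = 6 - (1 + 3*k)**2
(-12 - 3)**2 - m(w(-6)) = (-12 - 3)**2 - (6 - (1 + 3*(-18 - 2*(-6)))**2) = (-15)**2 - (6 - (1 + 3*(-18 + 12))**2) = 225 - (6 - (1 + 3*(-6))**2) = 225 - (6 - (1 - 18)**2) = 225 - (6 - 1*(-17)**2) = 225 - (6 - 1*289) = 225 - (6 - 289) = 225 - 1*(-283) = 225 + 283 = 508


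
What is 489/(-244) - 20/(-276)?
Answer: -32521/16836 ≈ -1.9316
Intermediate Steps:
489/(-244) - 20/(-276) = 489*(-1/244) - 20*(-1/276) = -489/244 + 5/69 = -32521/16836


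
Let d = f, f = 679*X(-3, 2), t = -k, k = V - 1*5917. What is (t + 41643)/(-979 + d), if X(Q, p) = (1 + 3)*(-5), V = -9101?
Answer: -18887/4853 ≈ -3.8918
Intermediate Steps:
k = -15018 (k = -9101 - 1*5917 = -9101 - 5917 = -15018)
X(Q, p) = -20 (X(Q, p) = 4*(-5) = -20)
t = 15018 (t = -1*(-15018) = 15018)
f = -13580 (f = 679*(-20) = -13580)
d = -13580
(t + 41643)/(-979 + d) = (15018 + 41643)/(-979 - 13580) = 56661/(-14559) = 56661*(-1/14559) = -18887/4853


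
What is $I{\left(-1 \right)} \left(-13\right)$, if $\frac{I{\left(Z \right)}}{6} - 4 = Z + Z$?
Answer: $-156$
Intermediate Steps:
$I{\left(Z \right)} = 24 + 12 Z$ ($I{\left(Z \right)} = 24 + 6 \left(Z + Z\right) = 24 + 6 \cdot 2 Z = 24 + 12 Z$)
$I{\left(-1 \right)} \left(-13\right) = \left(24 + 12 \left(-1\right)\right) \left(-13\right) = \left(24 - 12\right) \left(-13\right) = 12 \left(-13\right) = -156$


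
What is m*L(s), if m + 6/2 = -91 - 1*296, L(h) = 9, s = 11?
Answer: -3510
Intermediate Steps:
m = -390 (m = -3 + (-91 - 1*296) = -3 + (-91 - 296) = -3 - 387 = -390)
m*L(s) = -390*9 = -3510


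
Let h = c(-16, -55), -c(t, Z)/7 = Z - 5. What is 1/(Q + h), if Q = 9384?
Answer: 1/9804 ≈ 0.00010200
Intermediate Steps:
c(t, Z) = 35 - 7*Z (c(t, Z) = -7*(Z - 5) = -7*(-5 + Z) = 35 - 7*Z)
h = 420 (h = 35 - 7*(-55) = 35 + 385 = 420)
1/(Q + h) = 1/(9384 + 420) = 1/9804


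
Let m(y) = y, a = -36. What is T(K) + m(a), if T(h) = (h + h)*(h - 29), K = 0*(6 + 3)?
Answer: -36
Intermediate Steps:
K = 0 (K = 0*9 = 0)
T(h) = 2*h*(-29 + h) (T(h) = (2*h)*(-29 + h) = 2*h*(-29 + h))
T(K) + m(a) = 2*0*(-29 + 0) - 36 = 2*0*(-29) - 36 = 0 - 36 = -36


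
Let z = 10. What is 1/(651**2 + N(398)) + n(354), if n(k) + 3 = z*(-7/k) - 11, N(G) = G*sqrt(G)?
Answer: -451194607166240/31779330977193 - 398*sqrt(398)/179544242809 ≈ -14.198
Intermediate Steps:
N(G) = G**(3/2)
n(k) = -14 - 70/k (n(k) = -3 + (10*(-7/k) - 11) = -3 + (-70/k - 11) = -3 + (-11 - 70/k) = -14 - 70/k)
1/(651**2 + N(398)) + n(354) = 1/(651**2 + 398**(3/2)) + (-14 - 70/354) = 1/(423801 + 398*sqrt(398)) + (-14 - 70*1/354) = 1/(423801 + 398*sqrt(398)) + (-14 - 35/177) = 1/(423801 + 398*sqrt(398)) - 2513/177 = -2513/177 + 1/(423801 + 398*sqrt(398))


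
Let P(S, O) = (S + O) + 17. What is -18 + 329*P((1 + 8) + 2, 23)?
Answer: 16761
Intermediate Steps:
P(S, O) = 17 + O + S (P(S, O) = (O + S) + 17 = 17 + O + S)
-18 + 329*P((1 + 8) + 2, 23) = -18 + 329*(17 + 23 + ((1 + 8) + 2)) = -18 + 329*(17 + 23 + (9 + 2)) = -18 + 329*(17 + 23 + 11) = -18 + 329*51 = -18 + 16779 = 16761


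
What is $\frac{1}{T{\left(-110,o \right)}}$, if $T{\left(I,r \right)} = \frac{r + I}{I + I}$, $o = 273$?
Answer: $- \frac{220}{163} \approx -1.3497$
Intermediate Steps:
$T{\left(I,r \right)} = \frac{I + r}{2 I}$
$\frac{1}{T{\left(-110,o \right)}} = \frac{1}{\frac{1}{2} \frac{1}{-110} \left(-110 + 273\right)} = \frac{1}{\frac{1}{2} \left(- \frac{1}{110}\right) 163} = \frac{1}{- \frac{163}{220}} = - \frac{220}{163}$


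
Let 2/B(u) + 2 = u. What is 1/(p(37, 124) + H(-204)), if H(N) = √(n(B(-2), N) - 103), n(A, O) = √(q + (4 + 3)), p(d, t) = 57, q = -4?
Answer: 1/(57 + I*√(103 - √3)) ≈ 0.017014 - 0.0030037*I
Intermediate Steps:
B(u) = 2/(-2 + u)
n(A, O) = √3 (n(A, O) = √(-4 + (4 + 3)) = √(-4 + 7) = √3)
H(N) = √(-103 + √3) (H(N) = √(√3 - 103) = √(-103 + √3))
1/(p(37, 124) + H(-204)) = 1/(57 + √(-103 + √3))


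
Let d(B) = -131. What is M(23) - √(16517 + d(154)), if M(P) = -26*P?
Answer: -598 - √16386 ≈ -726.01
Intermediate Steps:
M(23) - √(16517 + d(154)) = -26*23 - √(16517 - 131) = -598 - √16386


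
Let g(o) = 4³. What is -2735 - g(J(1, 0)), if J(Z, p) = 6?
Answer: -2799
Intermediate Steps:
g(o) = 64
-2735 - g(J(1, 0)) = -2735 - 1*64 = -2735 - 64 = -2799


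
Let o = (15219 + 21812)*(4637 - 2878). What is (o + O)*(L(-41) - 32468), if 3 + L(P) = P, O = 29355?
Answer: -2118705732608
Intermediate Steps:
o = 65137529 (o = 37031*1759 = 65137529)
L(P) = -3 + P
(o + O)*(L(-41) - 32468) = (65137529 + 29355)*((-3 - 41) - 32468) = 65166884*(-44 - 32468) = 65166884*(-32512) = -2118705732608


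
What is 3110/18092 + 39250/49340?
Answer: 10794480/11158241 ≈ 0.96740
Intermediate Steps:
3110/18092 + 39250/49340 = 3110*(1/18092) + 39250*(1/49340) = 1555/9046 + 3925/4934 = 10794480/11158241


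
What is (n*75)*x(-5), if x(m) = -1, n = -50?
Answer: 3750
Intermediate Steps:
(n*75)*x(-5) = -50*75*(-1) = -3750*(-1) = 3750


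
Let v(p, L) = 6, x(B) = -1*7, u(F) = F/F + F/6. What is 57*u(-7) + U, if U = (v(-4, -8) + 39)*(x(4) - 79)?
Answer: -7759/2 ≈ -3879.5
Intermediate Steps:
u(F) = 1 + F/6 (u(F) = 1 + F*(1/6) = 1 + F/6)
x(B) = -7
U = -3870 (U = (6 + 39)*(-7 - 79) = 45*(-86) = -3870)
57*u(-7) + U = 57*(1 + (1/6)*(-7)) - 3870 = 57*(1 - 7/6) - 3870 = 57*(-1/6) - 3870 = -19/2 - 3870 = -7759/2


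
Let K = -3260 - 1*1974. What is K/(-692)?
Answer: 2617/346 ≈ 7.5636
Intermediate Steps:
K = -5234 (K = -3260 - 1974 = -5234)
K/(-692) = -5234/(-692) = -5234*(-1/692) = 2617/346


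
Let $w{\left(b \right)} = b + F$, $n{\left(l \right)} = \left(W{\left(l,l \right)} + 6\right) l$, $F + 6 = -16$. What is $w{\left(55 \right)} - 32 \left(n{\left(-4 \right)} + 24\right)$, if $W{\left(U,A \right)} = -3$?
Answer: $-351$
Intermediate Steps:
$F = -22$ ($F = -6 - 16 = -22$)
$n{\left(l \right)} = 3 l$ ($n{\left(l \right)} = \left(-3 + 6\right) l = 3 l$)
$w{\left(b \right)} = -22 + b$ ($w{\left(b \right)} = b - 22 = -22 + b$)
$w{\left(55 \right)} - 32 \left(n{\left(-4 \right)} + 24\right) = \left(-22 + 55\right) - 32 \left(3 \left(-4\right) + 24\right) = 33 - 32 \left(-12 + 24\right) = 33 - 32 \cdot 12 = 33 - 384 = -351$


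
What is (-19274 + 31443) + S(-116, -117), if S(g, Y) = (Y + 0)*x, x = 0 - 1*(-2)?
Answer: 11935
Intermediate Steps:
x = 2 (x = 0 + 2 = 2)
S(g, Y) = 2*Y (S(g, Y) = (Y + 0)*2 = Y*2 = 2*Y)
(-19274 + 31443) + S(-116, -117) = (-19274 + 31443) + 2*(-117) = 12169 - 234 = 11935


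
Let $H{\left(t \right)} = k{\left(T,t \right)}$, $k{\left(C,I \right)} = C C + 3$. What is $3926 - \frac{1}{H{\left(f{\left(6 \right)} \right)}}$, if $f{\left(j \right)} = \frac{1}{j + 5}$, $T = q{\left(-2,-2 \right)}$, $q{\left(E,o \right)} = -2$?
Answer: $\frac{27481}{7} \approx 3925.9$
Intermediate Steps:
$T = -2$
$f{\left(j \right)} = \frac{1}{5 + j}$
$k{\left(C,I \right)} = 3 + C^{2}$ ($k{\left(C,I \right)} = C^{2} + 3 = 3 + C^{2}$)
$H{\left(t \right)} = 7$ ($H{\left(t \right)} = 3 + \left(-2\right)^{2} = 3 + 4 = 7$)
$3926 - \frac{1}{H{\left(f{\left(6 \right)} \right)}} = 3926 - \frac{1}{7} = \frac{27481}{7}$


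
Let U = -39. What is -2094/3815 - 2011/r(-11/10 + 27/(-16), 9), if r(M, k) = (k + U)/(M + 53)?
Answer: 2054217187/610400 ≈ 3365.4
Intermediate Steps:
r(M, k) = (-39 + k)/(53 + M) (r(M, k) = (k - 39)/(M + 53) = (-39 + k)/(53 + M))
-2094/3815 - 2011/r(-11/10 + 27/(-16), 9) = -2094/3815 - 2011*(53 + (-11/10 + 27/(-16)))/(-39 + 9) = -2094*1/3815 - 2011/(-30/(53 + (-11*⅒ + 27*(-1/16)))) = -2094/3815 - 2011/(-30/(53 + (-11/10 - 27/16))) = -2094/3815 - 2011/(-30/(53 - 223/80)) = -2094/3815 - 2011/(-30/(4017/80)) = -2094/3815 - 2011/((80/4017)*(-30)) = -2094/3815 - 2011/(-800/1339) = -2094/3815 - 2011*(-1339/800) = -2094/3815 + 2692729/800 = 2054217187/610400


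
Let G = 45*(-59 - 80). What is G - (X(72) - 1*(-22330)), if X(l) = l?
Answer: -28657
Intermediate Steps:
G = -6255 (G = 45*(-139) = -6255)
G - (X(72) - 1*(-22330)) = -6255 - (72 - 1*(-22330)) = -6255 - (72 + 22330) = -6255 - 1*22402 = -6255 - 22402 = -28657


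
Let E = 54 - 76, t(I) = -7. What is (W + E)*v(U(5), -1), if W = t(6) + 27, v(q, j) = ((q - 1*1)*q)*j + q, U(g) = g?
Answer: 30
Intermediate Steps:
E = -22
v(q, j) = q + j*q*(-1 + q) (v(q, j) = ((q - 1)*q)*j + q = ((-1 + q)*q)*j + q = (q*(-1 + q))*j + q = j*q*(-1 + q) + q = q + j*q*(-1 + q))
W = 20 (W = -7 + 27 = 20)
(W + E)*v(U(5), -1) = (20 - 22)*(5*(1 - 1*(-1) - 1*5)) = -10*(1 + 1 - 5) = -10*(-3) = -2*(-15) = 30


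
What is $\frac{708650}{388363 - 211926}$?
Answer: $\frac{708650}{176437} \approx 4.0164$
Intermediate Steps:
$\frac{708650}{388363 - 211926} = \frac{708650}{176437}$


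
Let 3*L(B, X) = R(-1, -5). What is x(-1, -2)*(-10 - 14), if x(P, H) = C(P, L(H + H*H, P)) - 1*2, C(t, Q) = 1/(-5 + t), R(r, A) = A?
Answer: 52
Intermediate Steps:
L(B, X) = -5/3 (L(B, X) = (⅓)*(-5) = -5/3)
x(P, H) = -2 + 1/(-5 + P) (x(P, H) = 1/(-5 + P) - 1*2 = 1/(-5 + P) - 2 = -2 + 1/(-5 + P))
x(-1, -2)*(-10 - 14) = ((11 - 2*(-1))/(-5 - 1))*(-10 - 14) = ((11 + 2)/(-6))*(-24) = -⅙*13*(-24) = -13/6*(-24) = 52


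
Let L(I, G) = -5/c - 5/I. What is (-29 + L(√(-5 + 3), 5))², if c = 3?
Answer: 16703/18 - 460*I*√2/3 ≈ 927.94 - 216.85*I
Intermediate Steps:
L(I, G) = -5/3 - 5/I
(-29 + L(√(-5 + 3), 5))² = (-29 + (-5/3 - 5/√(-5 + 3)))² = (-29 + (-5/3 - 5*(-I*√2/2)))² = (-29 + (-5/3 - (-5)*I*√2/2))² = (-29 + (-5/3 + 5*I*√2/2))² = (-92/3 + 5*I*√2/2)²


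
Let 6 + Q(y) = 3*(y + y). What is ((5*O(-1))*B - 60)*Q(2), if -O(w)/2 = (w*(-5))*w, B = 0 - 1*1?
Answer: -660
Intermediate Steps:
B = -1 (B = 0 - 1 = -1)
O(w) = 10*w² (O(w) = -2*w*(-5)*w = -2*(-5*w)*w = -(-10)*w² = 10*w²)
Q(y) = -6 + 6*y (Q(y) = -6 + 3*(y + y) = -6 + 3*(2*y) = -6 + 6*y)
((5*O(-1))*B - 60)*Q(2) = ((5*(10*(-1)²))*(-1) - 60)*(-6 + 6*2) = ((5*(10*1))*(-1) - 60)*(-6 + 12) = ((5*10)*(-1) - 60)*6 = (50*(-1) - 60)*6 = (-50 - 60)*6 = -110*6 = -660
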